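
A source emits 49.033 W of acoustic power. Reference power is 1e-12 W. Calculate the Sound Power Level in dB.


Given values:
  W = 49.033 W
  W_ref = 1e-12 W
Formula: SWL = 10 * log10(W / W_ref)
Compute ratio: W / W_ref = 49033000000000
Compute log10: log10(49033000000000) = 13.690488
Multiply: SWL = 10 * 13.690488 = 136.9

136.9 dB


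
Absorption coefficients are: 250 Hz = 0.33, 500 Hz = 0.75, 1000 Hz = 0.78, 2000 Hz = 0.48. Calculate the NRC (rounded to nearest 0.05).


Given values:
  a_250 = 0.33, a_500 = 0.75
  a_1000 = 0.78, a_2000 = 0.48
Formula: NRC = (a250 + a500 + a1000 + a2000) / 4
Sum = 0.33 + 0.75 + 0.78 + 0.48 = 2.34
NRC = 2.34 / 4 = 0.585
Rounded to nearest 0.05: 0.6

0.6


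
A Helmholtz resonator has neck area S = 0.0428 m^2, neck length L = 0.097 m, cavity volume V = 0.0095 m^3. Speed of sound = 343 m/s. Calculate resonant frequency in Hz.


Given values:
  S = 0.0428 m^2, L = 0.097 m, V = 0.0095 m^3, c = 343 m/s
Formula: f = (c / (2*pi)) * sqrt(S / (V * L))
Compute V * L = 0.0095 * 0.097 = 0.0009215
Compute S / (V * L) = 0.0428 / 0.0009215 = 46.446
Compute sqrt(46.446) = 6.81513
Compute c / (2*pi) = 343 / 6.283185 = 54.590148
f = 54.590148 * 6.81513 = 372.04

372.04 Hz


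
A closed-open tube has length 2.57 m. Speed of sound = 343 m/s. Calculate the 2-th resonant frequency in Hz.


Given values:
  Tube type: closed-open, L = 2.57 m, c = 343 m/s, n = 2
Formula: f_n = (2n - 1) * c / (4 * L)
Compute 2n - 1 = 2*2 - 1 = 3
Compute 4 * L = 4 * 2.57 = 10.28
f = 3 * 343 / 10.28
f = 100.1

100.1 Hz


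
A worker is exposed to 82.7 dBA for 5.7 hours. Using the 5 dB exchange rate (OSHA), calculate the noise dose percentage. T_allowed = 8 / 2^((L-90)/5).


Given values:
  L = 82.7 dBA, T = 5.7 hours
Formula: T_allowed = 8 / 2^((L - 90) / 5)
Compute exponent: (82.7 - 90) / 5 = -1.46
Compute 2^(-1.46) = 0.363493
T_allowed = 8 / 0.363493 = 22.008677 hours
Dose = (T / T_allowed) * 100
Dose = (5.7 / 22.008677) * 100 = 25.9

25.9 %


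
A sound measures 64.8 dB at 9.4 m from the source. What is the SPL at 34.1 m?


Given values:
  SPL1 = 64.8 dB, r1 = 9.4 m, r2 = 34.1 m
Formula: SPL2 = SPL1 - 20 * log10(r2 / r1)
Compute ratio: r2 / r1 = 34.1 / 9.4 = 3.6277
Compute log10: log10(3.6277) = 0.559631
Compute drop: 20 * 0.559631 = 11.1926
SPL2 = 64.8 - 11.1926 = 53.61

53.61 dB


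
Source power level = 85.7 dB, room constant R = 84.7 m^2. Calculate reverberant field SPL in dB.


Given values:
  Lw = 85.7 dB, R = 84.7 m^2
Formula: SPL = Lw + 10 * log10(4 / R)
Compute 4 / R = 4 / 84.7 = 0.047226
Compute 10 * log10(0.047226) = -13.2582
SPL = 85.7 + (-13.2582) = 72.44

72.44 dB


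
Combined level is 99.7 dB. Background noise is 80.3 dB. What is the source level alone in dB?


Given values:
  L_total = 99.7 dB, L_bg = 80.3 dB
Formula: L_source = 10 * log10(10^(L_total/10) - 10^(L_bg/10))
Convert to linear:
  10^(99.7/10) = 9332543007.9699
  10^(80.3/10) = 107151930.5238
Difference: 9332543007.9699 - 107151930.5238 = 9225391077.4461
L_source = 10 * log10(9225391077.4461) = 99.65

99.65 dB


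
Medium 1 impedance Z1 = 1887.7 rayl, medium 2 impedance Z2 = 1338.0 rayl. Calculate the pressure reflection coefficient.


Given values:
  Z1 = 1887.7 rayl, Z2 = 1338.0 rayl
Formula: R = (Z2 - Z1) / (Z2 + Z1)
Numerator: Z2 - Z1 = 1338.0 - 1887.7 = -549.7
Denominator: Z2 + Z1 = 1338.0 + 1887.7 = 3225.7
R = -549.7 / 3225.7 = -0.1704

-0.1704


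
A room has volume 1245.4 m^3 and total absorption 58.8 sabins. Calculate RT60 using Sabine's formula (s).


Given values:
  V = 1245.4 m^3
  A = 58.8 sabins
Formula: RT60 = 0.161 * V / A
Numerator: 0.161 * 1245.4 = 200.5094
RT60 = 200.5094 / 58.8 = 3.41

3.41 s


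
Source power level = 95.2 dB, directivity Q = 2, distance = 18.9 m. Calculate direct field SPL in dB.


Given values:
  Lw = 95.2 dB, Q = 2, r = 18.9 m
Formula: SPL = Lw + 10 * log10(Q / (4 * pi * r^2))
Compute 4 * pi * r^2 = 4 * pi * 18.9^2 = 4488.8332
Compute Q / denom = 2 / 4488.8332 = 0.00044555
Compute 10 * log10(0.00044555) = -33.511
SPL = 95.2 + (-33.511) = 61.69

61.69 dB


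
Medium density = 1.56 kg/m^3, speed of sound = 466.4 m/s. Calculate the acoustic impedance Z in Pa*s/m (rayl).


Given values:
  rho = 1.56 kg/m^3
  c = 466.4 m/s
Formula: Z = rho * c
Z = 1.56 * 466.4
Z = 727.58

727.58 rayl


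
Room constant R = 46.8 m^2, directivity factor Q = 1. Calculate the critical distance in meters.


Given values:
  R = 46.8 m^2, Q = 1
Formula: d_c = 0.141 * sqrt(Q * R)
Compute Q * R = 1 * 46.8 = 46.8
Compute sqrt(46.8) = 6.8411
d_c = 0.141 * 6.8411 = 0.965

0.965 m


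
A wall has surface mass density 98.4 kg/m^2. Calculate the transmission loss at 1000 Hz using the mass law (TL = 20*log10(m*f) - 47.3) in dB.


Given values:
  m = 98.4 kg/m^2, f = 1000 Hz
Formula: TL = 20 * log10(m * f) - 47.3
Compute m * f = 98.4 * 1000 = 98400.0
Compute log10(98400.0) = 4.992995
Compute 20 * 4.992995 = 99.8599
TL = 99.8599 - 47.3 = 52.56

52.56 dB


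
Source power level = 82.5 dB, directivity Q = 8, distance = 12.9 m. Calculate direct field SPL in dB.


Given values:
  Lw = 82.5 dB, Q = 8, r = 12.9 m
Formula: SPL = Lw + 10 * log10(Q / (4 * pi * r^2))
Compute 4 * pi * r^2 = 4 * pi * 12.9^2 = 2091.1697
Compute Q / denom = 8 / 2091.1697 = 0.00382561
Compute 10 * log10(0.00382561) = -24.173
SPL = 82.5 + (-24.173) = 58.33

58.33 dB


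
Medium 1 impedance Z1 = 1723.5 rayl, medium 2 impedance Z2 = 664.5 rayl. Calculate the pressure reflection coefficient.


Given values:
  Z1 = 1723.5 rayl, Z2 = 664.5 rayl
Formula: R = (Z2 - Z1) / (Z2 + Z1)
Numerator: Z2 - Z1 = 664.5 - 1723.5 = -1059.0
Denominator: Z2 + Z1 = 664.5 + 1723.5 = 2388.0
R = -1059.0 / 2388.0 = -0.4435

-0.4435


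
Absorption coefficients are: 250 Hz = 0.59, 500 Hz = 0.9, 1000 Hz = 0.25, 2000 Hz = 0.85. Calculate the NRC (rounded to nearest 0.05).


Given values:
  a_250 = 0.59, a_500 = 0.9
  a_1000 = 0.25, a_2000 = 0.85
Formula: NRC = (a250 + a500 + a1000 + a2000) / 4
Sum = 0.59 + 0.9 + 0.25 + 0.85 = 2.59
NRC = 2.59 / 4 = 0.6475
Rounded to nearest 0.05: 0.65

0.65


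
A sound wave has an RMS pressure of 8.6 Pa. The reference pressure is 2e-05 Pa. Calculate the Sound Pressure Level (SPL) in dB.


Given values:
  p = 8.6 Pa
  p_ref = 2e-05 Pa
Formula: SPL = 20 * log10(p / p_ref)
Compute ratio: p / p_ref = 8.6 / 2e-05 = 430000
Compute log10: log10(430000) = 5.633468
Multiply: SPL = 20 * 5.633468 = 112.67

112.67 dB


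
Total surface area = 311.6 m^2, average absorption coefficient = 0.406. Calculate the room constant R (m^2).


Given values:
  S = 311.6 m^2, alpha = 0.406
Formula: R = S * alpha / (1 - alpha)
Numerator: 311.6 * 0.406 = 126.5096
Denominator: 1 - 0.406 = 0.594
R = 126.5096 / 0.594 = 212.98

212.98 m^2


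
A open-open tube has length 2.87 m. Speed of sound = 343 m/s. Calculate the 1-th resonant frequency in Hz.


Given values:
  Tube type: open-open, L = 2.87 m, c = 343 m/s, n = 1
Formula: f_n = n * c / (2 * L)
Compute 2 * L = 2 * 2.87 = 5.74
f = 1 * 343 / 5.74
f = 59.76

59.76 Hz


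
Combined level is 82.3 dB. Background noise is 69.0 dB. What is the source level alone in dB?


Given values:
  L_total = 82.3 dB, L_bg = 69.0 dB
Formula: L_source = 10 * log10(10^(L_total/10) - 10^(L_bg/10))
Convert to linear:
  10^(82.3/10) = 169824365.2462
  10^(69.0/10) = 7943282.3472
Difference: 169824365.2462 - 7943282.3472 = 161881082.899
L_source = 10 * log10(161881082.899) = 82.09

82.09 dB


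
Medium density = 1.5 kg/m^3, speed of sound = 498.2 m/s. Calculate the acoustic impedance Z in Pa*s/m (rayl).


Given values:
  rho = 1.5 kg/m^3
  c = 498.2 m/s
Formula: Z = rho * c
Z = 1.5 * 498.2
Z = 747.3

747.3 rayl


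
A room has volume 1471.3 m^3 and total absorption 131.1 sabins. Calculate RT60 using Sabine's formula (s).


Given values:
  V = 1471.3 m^3
  A = 131.1 sabins
Formula: RT60 = 0.161 * V / A
Numerator: 0.161 * 1471.3 = 236.8793
RT60 = 236.8793 / 131.1 = 1.807

1.807 s


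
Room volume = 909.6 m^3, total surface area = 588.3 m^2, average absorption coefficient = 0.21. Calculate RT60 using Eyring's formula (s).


Given values:
  V = 909.6 m^3, S = 588.3 m^2, alpha = 0.21
Formula: RT60 = 0.161 * V / (-S * ln(1 - alpha))
Compute ln(1 - 0.21) = ln(0.79) = -0.235722
Denominator: -588.3 * -0.235722 = 138.6753
Numerator: 0.161 * 909.6 = 146.4456
RT60 = 146.4456 / 138.6753 = 1.056

1.056 s


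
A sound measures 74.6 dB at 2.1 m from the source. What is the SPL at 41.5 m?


Given values:
  SPL1 = 74.6 dB, r1 = 2.1 m, r2 = 41.5 m
Formula: SPL2 = SPL1 - 20 * log10(r2 / r1)
Compute ratio: r2 / r1 = 41.5 / 2.1 = 19.7619
Compute log10: log10(19.7619) = 1.295829
Compute drop: 20 * 1.295829 = 25.9166
SPL2 = 74.6 - 25.9166 = 48.68

48.68 dB


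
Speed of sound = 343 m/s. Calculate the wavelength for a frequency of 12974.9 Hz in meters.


Given values:
  c = 343 m/s, f = 12974.9 Hz
Formula: lambda = c / f
lambda = 343 / 12974.9
lambda = 0.0264

0.0264 m


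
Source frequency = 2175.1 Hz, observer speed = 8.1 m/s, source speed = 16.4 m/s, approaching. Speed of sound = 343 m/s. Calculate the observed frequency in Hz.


Given values:
  f_s = 2175.1 Hz, v_o = 8.1 m/s, v_s = 16.4 m/s
  Direction: approaching
Formula: f_o = f_s * (c + v_o) / (c - v_s)
Numerator: c + v_o = 343 + 8.1 = 351.1
Denominator: c - v_s = 343 - 16.4 = 326.6
f_o = 2175.1 * 351.1 / 326.6 = 2338.27

2338.27 Hz


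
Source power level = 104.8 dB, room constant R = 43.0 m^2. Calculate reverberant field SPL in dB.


Given values:
  Lw = 104.8 dB, R = 43.0 m^2
Formula: SPL = Lw + 10 * log10(4 / R)
Compute 4 / R = 4 / 43.0 = 0.093023
Compute 10 * log10(0.093023) = -10.3141
SPL = 104.8 + (-10.3141) = 94.49

94.49 dB


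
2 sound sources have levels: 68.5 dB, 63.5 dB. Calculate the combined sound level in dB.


Formula: L_total = 10 * log10( sum(10^(Li/10)) )
  Source 1: 10^(68.5/10) = 7079457.8438
  Source 2: 10^(63.5/10) = 2238721.1386
Sum of linear values = 9318178.9824
L_total = 10 * log10(9318178.9824) = 69.69

69.69 dB


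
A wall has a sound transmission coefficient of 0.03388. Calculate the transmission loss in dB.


Given values:
  tau = 0.03388
Formula: TL = 10 * log10(1 / tau)
Compute 1 / tau = 1 / 0.03388 = 29.5159
Compute log10(29.5159) = 1.470056
TL = 10 * 1.470056 = 14.7

14.7 dB


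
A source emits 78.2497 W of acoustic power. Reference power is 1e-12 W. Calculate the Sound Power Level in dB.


Given values:
  W = 78.2497 W
  W_ref = 1e-12 W
Formula: SWL = 10 * log10(W / W_ref)
Compute ratio: W / W_ref = 78249700000000
Compute log10: log10(78249700000000) = 13.893483
Multiply: SWL = 10 * 13.893483 = 138.93

138.93 dB


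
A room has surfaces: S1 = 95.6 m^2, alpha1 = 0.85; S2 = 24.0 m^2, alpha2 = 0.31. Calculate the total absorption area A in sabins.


Given surfaces:
  Surface 1: 95.6 * 0.85 = 81.26
  Surface 2: 24.0 * 0.31 = 7.44
Formula: A = sum(Si * alpha_i)
A = 81.26 + 7.44
A = 88.7

88.7 sabins


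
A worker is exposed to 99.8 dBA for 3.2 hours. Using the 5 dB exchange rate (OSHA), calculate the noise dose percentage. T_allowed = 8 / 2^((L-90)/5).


Given values:
  L = 99.8 dBA, T = 3.2 hours
Formula: T_allowed = 8 / 2^((L - 90) / 5)
Compute exponent: (99.8 - 90) / 5 = 1.96
Compute 2^(1.96) = 3.89062
T_allowed = 8 / 3.89062 = 2.056228 hours
Dose = (T / T_allowed) * 100
Dose = (3.2 / 2.056228) * 100 = 155.62

155.62 %


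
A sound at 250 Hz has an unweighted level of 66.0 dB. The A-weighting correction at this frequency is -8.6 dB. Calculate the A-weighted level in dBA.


Given values:
  SPL = 66.0 dB
  A-weighting at 250 Hz = -8.6 dB
Formula: L_A = SPL + A_weight
L_A = 66.0 + (-8.6)
L_A = 57.4

57.4 dBA


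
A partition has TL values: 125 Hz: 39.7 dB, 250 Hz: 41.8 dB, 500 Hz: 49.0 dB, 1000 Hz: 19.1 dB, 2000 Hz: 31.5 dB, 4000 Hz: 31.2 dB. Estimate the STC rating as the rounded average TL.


Given TL values at each frequency:
  125 Hz: 39.7 dB
  250 Hz: 41.8 dB
  500 Hz: 49.0 dB
  1000 Hz: 19.1 dB
  2000 Hz: 31.5 dB
  4000 Hz: 31.2 dB
Formula: STC ~ round(average of TL values)
Sum = 39.7 + 41.8 + 49.0 + 19.1 + 31.5 + 31.2 = 212.3
Average = 212.3 / 6 = 35.38
Rounded: 35

35


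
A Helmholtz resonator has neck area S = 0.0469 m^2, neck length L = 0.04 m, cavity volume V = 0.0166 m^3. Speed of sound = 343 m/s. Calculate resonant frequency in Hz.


Given values:
  S = 0.0469 m^2, L = 0.04 m, V = 0.0166 m^3, c = 343 m/s
Formula: f = (c / (2*pi)) * sqrt(S / (V * L))
Compute V * L = 0.0166 * 0.04 = 0.000664
Compute S / (V * L) = 0.0469 / 0.000664 = 70.6325
Compute sqrt(70.6325) = 8.404314
Compute c / (2*pi) = 343 / 6.283185 = 54.590148
f = 54.590148 * 8.404314 = 458.79

458.79 Hz


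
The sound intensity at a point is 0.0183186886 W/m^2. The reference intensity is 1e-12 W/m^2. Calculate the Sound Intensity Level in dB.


Given values:
  I = 0.0183186886 W/m^2
  I_ref = 1e-12 W/m^2
Formula: SIL = 10 * log10(I / I_ref)
Compute ratio: I / I_ref = 18318688600
Compute log10: log10(18318688600) = 10.262894
Multiply: SIL = 10 * 10.262894 = 102.63

102.63 dB


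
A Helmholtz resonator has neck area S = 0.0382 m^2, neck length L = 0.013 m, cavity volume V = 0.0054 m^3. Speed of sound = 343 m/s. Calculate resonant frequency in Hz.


Given values:
  S = 0.0382 m^2, L = 0.013 m, V = 0.0054 m^3, c = 343 m/s
Formula: f = (c / (2*pi)) * sqrt(S / (V * L))
Compute V * L = 0.0054 * 0.013 = 7.02e-05
Compute S / (V * L) = 0.0382 / 7.02e-05 = 544.1595
Compute sqrt(544.1595) = 23.327227
Compute c / (2*pi) = 343 / 6.283185 = 54.590148
f = 54.590148 * 23.327227 = 1273.44

1273.44 Hz


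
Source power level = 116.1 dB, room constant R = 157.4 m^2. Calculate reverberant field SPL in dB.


Given values:
  Lw = 116.1 dB, R = 157.4 m^2
Formula: SPL = Lw + 10 * log10(4 / R)
Compute 4 / R = 4 / 157.4 = 0.025413
Compute 10 * log10(0.025413) = -15.9494
SPL = 116.1 + (-15.9494) = 100.15

100.15 dB


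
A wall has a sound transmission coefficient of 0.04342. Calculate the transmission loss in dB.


Given values:
  tau = 0.04342
Formula: TL = 10 * log10(1 / tau)
Compute 1 / tau = 1 / 0.04342 = 23.0309
Compute log10(23.0309) = 1.362311
TL = 10 * 1.362311 = 13.62

13.62 dB


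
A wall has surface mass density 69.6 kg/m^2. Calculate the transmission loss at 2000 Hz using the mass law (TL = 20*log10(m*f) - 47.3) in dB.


Given values:
  m = 69.6 kg/m^2, f = 2000 Hz
Formula: TL = 20 * log10(m * f) - 47.3
Compute m * f = 69.6 * 2000 = 139200.0
Compute log10(139200.0) = 5.143639
Compute 20 * 5.143639 = 102.8728
TL = 102.8728 - 47.3 = 55.57

55.57 dB


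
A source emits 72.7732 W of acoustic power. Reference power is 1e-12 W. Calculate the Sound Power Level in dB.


Given values:
  W = 72.7732 W
  W_ref = 1e-12 W
Formula: SWL = 10 * log10(W / W_ref)
Compute ratio: W / W_ref = 72773200000000
Compute log10: log10(72773200000000) = 13.861971
Multiply: SWL = 10 * 13.861971 = 138.62

138.62 dB


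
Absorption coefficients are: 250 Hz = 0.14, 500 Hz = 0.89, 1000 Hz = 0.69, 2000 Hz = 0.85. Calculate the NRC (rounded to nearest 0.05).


Given values:
  a_250 = 0.14, a_500 = 0.89
  a_1000 = 0.69, a_2000 = 0.85
Formula: NRC = (a250 + a500 + a1000 + a2000) / 4
Sum = 0.14 + 0.89 + 0.69 + 0.85 = 2.57
NRC = 2.57 / 4 = 0.6425
Rounded to nearest 0.05: 0.65

0.65


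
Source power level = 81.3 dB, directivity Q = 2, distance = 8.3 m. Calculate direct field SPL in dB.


Given values:
  Lw = 81.3 dB, Q = 2, r = 8.3 m
Formula: SPL = Lw + 10 * log10(Q / (4 * pi * r^2))
Compute 4 * pi * r^2 = 4 * pi * 8.3^2 = 865.6973
Compute Q / denom = 2 / 865.6973 = 0.00231028
Compute 10 * log10(0.00231028) = -26.3634
SPL = 81.3 + (-26.3634) = 54.94

54.94 dB


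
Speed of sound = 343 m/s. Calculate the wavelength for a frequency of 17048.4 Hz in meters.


Given values:
  c = 343 m/s, f = 17048.4 Hz
Formula: lambda = c / f
lambda = 343 / 17048.4
lambda = 0.0201

0.0201 m


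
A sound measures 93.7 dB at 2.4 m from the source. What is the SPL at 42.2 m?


Given values:
  SPL1 = 93.7 dB, r1 = 2.4 m, r2 = 42.2 m
Formula: SPL2 = SPL1 - 20 * log10(r2 / r1)
Compute ratio: r2 / r1 = 42.2 / 2.4 = 17.5833
Compute log10: log10(17.5833) = 1.2451
Compute drop: 20 * 1.2451 = 24.902
SPL2 = 93.7 - 24.902 = 68.8

68.8 dB


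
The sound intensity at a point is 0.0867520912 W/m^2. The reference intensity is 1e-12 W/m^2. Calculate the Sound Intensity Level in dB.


Given values:
  I = 0.0867520912 W/m^2
  I_ref = 1e-12 W/m^2
Formula: SIL = 10 * log10(I / I_ref)
Compute ratio: I / I_ref = 86752091200
Compute log10: log10(86752091200) = 10.93828
Multiply: SIL = 10 * 10.93828 = 109.38

109.38 dB


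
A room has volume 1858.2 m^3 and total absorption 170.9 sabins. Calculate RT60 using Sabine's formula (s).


Given values:
  V = 1858.2 m^3
  A = 170.9 sabins
Formula: RT60 = 0.161 * V / A
Numerator: 0.161 * 1858.2 = 299.1702
RT60 = 299.1702 / 170.9 = 1.751

1.751 s


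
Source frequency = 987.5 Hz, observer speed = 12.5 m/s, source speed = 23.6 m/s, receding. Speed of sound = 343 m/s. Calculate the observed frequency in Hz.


Given values:
  f_s = 987.5 Hz, v_o = 12.5 m/s, v_s = 23.6 m/s
  Direction: receding
Formula: f_o = f_s * (c - v_o) / (c + v_s)
Numerator: c - v_o = 343 - 12.5 = 330.5
Denominator: c + v_s = 343 + 23.6 = 366.6
f_o = 987.5 * 330.5 / 366.6 = 890.26

890.26 Hz


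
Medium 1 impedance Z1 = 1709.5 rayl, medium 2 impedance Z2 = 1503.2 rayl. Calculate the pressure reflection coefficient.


Given values:
  Z1 = 1709.5 rayl, Z2 = 1503.2 rayl
Formula: R = (Z2 - Z1) / (Z2 + Z1)
Numerator: Z2 - Z1 = 1503.2 - 1709.5 = -206.3
Denominator: Z2 + Z1 = 1503.2 + 1709.5 = 3212.7
R = -206.3 / 3212.7 = -0.0642

-0.0642


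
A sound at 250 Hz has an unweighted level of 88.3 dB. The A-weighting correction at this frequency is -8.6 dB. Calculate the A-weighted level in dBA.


Given values:
  SPL = 88.3 dB
  A-weighting at 250 Hz = -8.6 dB
Formula: L_A = SPL + A_weight
L_A = 88.3 + (-8.6)
L_A = 79.7

79.7 dBA


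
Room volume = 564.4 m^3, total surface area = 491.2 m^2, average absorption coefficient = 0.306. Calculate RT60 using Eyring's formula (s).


Given values:
  V = 564.4 m^3, S = 491.2 m^2, alpha = 0.306
Formula: RT60 = 0.161 * V / (-S * ln(1 - alpha))
Compute ln(1 - 0.306) = ln(0.694) = -0.365283
Denominator: -491.2 * -0.365283 = 179.427
Numerator: 0.161 * 564.4 = 90.8684
RT60 = 90.8684 / 179.427 = 0.506

0.506 s


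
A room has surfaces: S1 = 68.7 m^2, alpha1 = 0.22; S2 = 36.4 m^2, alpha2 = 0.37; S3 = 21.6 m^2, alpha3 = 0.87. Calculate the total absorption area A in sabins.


Given surfaces:
  Surface 1: 68.7 * 0.22 = 15.114
  Surface 2: 36.4 * 0.37 = 13.468
  Surface 3: 21.6 * 0.87 = 18.792
Formula: A = sum(Si * alpha_i)
A = 15.114 + 13.468 + 18.792
A = 47.37

47.37 sabins


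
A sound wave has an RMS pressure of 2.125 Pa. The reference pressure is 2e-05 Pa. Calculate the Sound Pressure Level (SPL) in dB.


Given values:
  p = 2.125 Pa
  p_ref = 2e-05 Pa
Formula: SPL = 20 * log10(p / p_ref)
Compute ratio: p / p_ref = 2.125 / 2e-05 = 106250
Compute log10: log10(106250) = 5.026329
Multiply: SPL = 20 * 5.026329 = 100.53

100.53 dB


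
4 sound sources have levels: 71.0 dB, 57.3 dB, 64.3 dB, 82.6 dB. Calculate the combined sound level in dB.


Formula: L_total = 10 * log10( sum(10^(Li/10)) )
  Source 1: 10^(71.0/10) = 12589254.1179
  Source 2: 10^(57.3/10) = 537031.7964
  Source 3: 10^(64.3/10) = 2691534.8039
  Source 4: 10^(82.6/10) = 181970085.861
Sum of linear values = 197787906.5792
L_total = 10 * log10(197787906.5792) = 82.96

82.96 dB


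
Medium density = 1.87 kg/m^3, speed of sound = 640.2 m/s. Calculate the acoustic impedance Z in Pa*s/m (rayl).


Given values:
  rho = 1.87 kg/m^3
  c = 640.2 m/s
Formula: Z = rho * c
Z = 1.87 * 640.2
Z = 1197.17

1197.17 rayl


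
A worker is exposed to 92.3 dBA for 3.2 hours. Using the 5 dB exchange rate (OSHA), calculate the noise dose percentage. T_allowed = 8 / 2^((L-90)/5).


Given values:
  L = 92.3 dBA, T = 3.2 hours
Formula: T_allowed = 8 / 2^((L - 90) / 5)
Compute exponent: (92.3 - 90) / 5 = 0.46
Compute 2^(0.46) = 1.375542
T_allowed = 8 / 1.375542 = 5.815889 hours
Dose = (T / T_allowed) * 100
Dose = (3.2 / 5.815889) * 100 = 55.02

55.02 %


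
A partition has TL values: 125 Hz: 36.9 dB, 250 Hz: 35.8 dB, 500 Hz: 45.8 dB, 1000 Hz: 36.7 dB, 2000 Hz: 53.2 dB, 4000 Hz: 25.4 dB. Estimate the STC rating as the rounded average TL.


Given TL values at each frequency:
  125 Hz: 36.9 dB
  250 Hz: 35.8 dB
  500 Hz: 45.8 dB
  1000 Hz: 36.7 dB
  2000 Hz: 53.2 dB
  4000 Hz: 25.4 dB
Formula: STC ~ round(average of TL values)
Sum = 36.9 + 35.8 + 45.8 + 36.7 + 53.2 + 25.4 = 233.8
Average = 233.8 / 6 = 38.97
Rounded: 39

39


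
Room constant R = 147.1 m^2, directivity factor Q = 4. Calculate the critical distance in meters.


Given values:
  R = 147.1 m^2, Q = 4
Formula: d_c = 0.141 * sqrt(Q * R)
Compute Q * R = 4 * 147.1 = 588.4
Compute sqrt(588.4) = 24.257
d_c = 0.141 * 24.257 = 3.42

3.42 m


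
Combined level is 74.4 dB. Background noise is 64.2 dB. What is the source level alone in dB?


Given values:
  L_total = 74.4 dB, L_bg = 64.2 dB
Formula: L_source = 10 * log10(10^(L_total/10) - 10^(L_bg/10))
Convert to linear:
  10^(74.4/10) = 27542287.0334
  10^(64.2/10) = 2630267.9919
Difference: 27542287.0334 - 2630267.9919 = 24912019.0415
L_source = 10 * log10(24912019.0415) = 73.96

73.96 dB


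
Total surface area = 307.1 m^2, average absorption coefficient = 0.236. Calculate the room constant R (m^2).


Given values:
  S = 307.1 m^2, alpha = 0.236
Formula: R = S * alpha / (1 - alpha)
Numerator: 307.1 * 0.236 = 72.4756
Denominator: 1 - 0.236 = 0.764
R = 72.4756 / 0.764 = 94.86

94.86 m^2


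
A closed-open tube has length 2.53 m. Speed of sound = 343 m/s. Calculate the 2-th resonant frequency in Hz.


Given values:
  Tube type: closed-open, L = 2.53 m, c = 343 m/s, n = 2
Formula: f_n = (2n - 1) * c / (4 * L)
Compute 2n - 1 = 2*2 - 1 = 3
Compute 4 * L = 4 * 2.53 = 10.12
f = 3 * 343 / 10.12
f = 101.68

101.68 Hz


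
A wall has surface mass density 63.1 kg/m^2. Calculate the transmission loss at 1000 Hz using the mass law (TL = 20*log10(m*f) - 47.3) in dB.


Given values:
  m = 63.1 kg/m^2, f = 1000 Hz
Formula: TL = 20 * log10(m * f) - 47.3
Compute m * f = 63.1 * 1000 = 63100.0
Compute log10(63100.0) = 4.800029
Compute 20 * 4.800029 = 96.0006
TL = 96.0006 - 47.3 = 48.7

48.7 dB


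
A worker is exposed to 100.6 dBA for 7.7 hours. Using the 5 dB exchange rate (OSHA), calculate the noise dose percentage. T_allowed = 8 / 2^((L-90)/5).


Given values:
  L = 100.6 dBA, T = 7.7 hours
Formula: T_allowed = 8 / 2^((L - 90) / 5)
Compute exponent: (100.6 - 90) / 5 = 2.12
Compute 2^(2.12) = 4.346939
T_allowed = 8 / 4.346939 = 1.840375 hours
Dose = (T / T_allowed) * 100
Dose = (7.7 / 1.840375) * 100 = 418.39

418.39 %


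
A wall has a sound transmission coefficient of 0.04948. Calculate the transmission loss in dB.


Given values:
  tau = 0.04948
Formula: TL = 10 * log10(1 / tau)
Compute 1 / tau = 1 / 0.04948 = 20.2102
Compute log10(20.2102) = 1.305571
TL = 10 * 1.305571 = 13.06

13.06 dB


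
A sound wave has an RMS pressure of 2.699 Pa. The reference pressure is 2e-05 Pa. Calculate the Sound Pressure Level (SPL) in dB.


Given values:
  p = 2.699 Pa
  p_ref = 2e-05 Pa
Formula: SPL = 20 * log10(p / p_ref)
Compute ratio: p / p_ref = 2.699 / 2e-05 = 134950
Compute log10: log10(134950) = 5.130173
Multiply: SPL = 20 * 5.130173 = 102.6

102.6 dB


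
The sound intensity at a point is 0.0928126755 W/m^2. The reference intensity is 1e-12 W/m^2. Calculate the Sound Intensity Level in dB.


Given values:
  I = 0.0928126755 W/m^2
  I_ref = 1e-12 W/m^2
Formula: SIL = 10 * log10(I / I_ref)
Compute ratio: I / I_ref = 92812675500
Compute log10: log10(92812675500) = 10.967607
Multiply: SIL = 10 * 10.967607 = 109.68

109.68 dB


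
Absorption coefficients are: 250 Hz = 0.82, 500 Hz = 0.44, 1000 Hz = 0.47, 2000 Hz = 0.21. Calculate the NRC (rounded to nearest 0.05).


Given values:
  a_250 = 0.82, a_500 = 0.44
  a_1000 = 0.47, a_2000 = 0.21
Formula: NRC = (a250 + a500 + a1000 + a2000) / 4
Sum = 0.82 + 0.44 + 0.47 + 0.21 = 1.94
NRC = 1.94 / 4 = 0.485
Rounded to nearest 0.05: 0.5

0.5


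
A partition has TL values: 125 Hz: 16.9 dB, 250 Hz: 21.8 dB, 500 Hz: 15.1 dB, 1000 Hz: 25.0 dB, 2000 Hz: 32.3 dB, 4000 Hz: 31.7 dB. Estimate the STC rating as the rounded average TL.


Given TL values at each frequency:
  125 Hz: 16.9 dB
  250 Hz: 21.8 dB
  500 Hz: 15.1 dB
  1000 Hz: 25.0 dB
  2000 Hz: 32.3 dB
  4000 Hz: 31.7 dB
Formula: STC ~ round(average of TL values)
Sum = 16.9 + 21.8 + 15.1 + 25.0 + 32.3 + 31.7 = 142.8
Average = 142.8 / 6 = 23.8
Rounded: 24

24


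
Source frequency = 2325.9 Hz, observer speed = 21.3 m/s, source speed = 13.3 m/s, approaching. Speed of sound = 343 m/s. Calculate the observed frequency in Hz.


Given values:
  f_s = 2325.9 Hz, v_o = 21.3 m/s, v_s = 13.3 m/s
  Direction: approaching
Formula: f_o = f_s * (c + v_o) / (c - v_s)
Numerator: c + v_o = 343 + 21.3 = 364.3
Denominator: c - v_s = 343 - 13.3 = 329.7
f_o = 2325.9 * 364.3 / 329.7 = 2569.99

2569.99 Hz


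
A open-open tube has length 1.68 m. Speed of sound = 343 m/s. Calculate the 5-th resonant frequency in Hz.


Given values:
  Tube type: open-open, L = 1.68 m, c = 343 m/s, n = 5
Formula: f_n = n * c / (2 * L)
Compute 2 * L = 2 * 1.68 = 3.36
f = 5 * 343 / 3.36
f = 510.42

510.42 Hz


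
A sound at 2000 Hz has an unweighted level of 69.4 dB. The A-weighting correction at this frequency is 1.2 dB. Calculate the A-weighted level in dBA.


Given values:
  SPL = 69.4 dB
  A-weighting at 2000 Hz = 1.2 dB
Formula: L_A = SPL + A_weight
L_A = 69.4 + (1.2)
L_A = 70.6

70.6 dBA


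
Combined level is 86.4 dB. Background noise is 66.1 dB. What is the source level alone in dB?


Given values:
  L_total = 86.4 dB, L_bg = 66.1 dB
Formula: L_source = 10 * log10(10^(L_total/10) - 10^(L_bg/10))
Convert to linear:
  10^(86.4/10) = 436515832.2402
  10^(66.1/10) = 4073802.778
Difference: 436515832.2402 - 4073802.778 = 432442029.4622
L_source = 10 * log10(432442029.4622) = 86.36

86.36 dB


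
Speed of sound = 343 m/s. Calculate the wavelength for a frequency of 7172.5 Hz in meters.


Given values:
  c = 343 m/s, f = 7172.5 Hz
Formula: lambda = c / f
lambda = 343 / 7172.5
lambda = 0.0478

0.0478 m


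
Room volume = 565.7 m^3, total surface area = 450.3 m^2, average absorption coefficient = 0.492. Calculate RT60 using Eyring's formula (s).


Given values:
  V = 565.7 m^3, S = 450.3 m^2, alpha = 0.492
Formula: RT60 = 0.161 * V / (-S * ln(1 - alpha))
Compute ln(1 - 0.492) = ln(0.508) = -0.677274
Denominator: -450.3 * -0.677274 = 304.9765
Numerator: 0.161 * 565.7 = 91.0777
RT60 = 91.0777 / 304.9765 = 0.299

0.299 s


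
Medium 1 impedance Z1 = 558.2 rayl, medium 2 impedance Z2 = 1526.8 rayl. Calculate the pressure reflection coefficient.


Given values:
  Z1 = 558.2 rayl, Z2 = 1526.8 rayl
Formula: R = (Z2 - Z1) / (Z2 + Z1)
Numerator: Z2 - Z1 = 1526.8 - 558.2 = 968.6
Denominator: Z2 + Z1 = 1526.8 + 558.2 = 2085.0
R = 968.6 / 2085.0 = 0.4646

0.4646


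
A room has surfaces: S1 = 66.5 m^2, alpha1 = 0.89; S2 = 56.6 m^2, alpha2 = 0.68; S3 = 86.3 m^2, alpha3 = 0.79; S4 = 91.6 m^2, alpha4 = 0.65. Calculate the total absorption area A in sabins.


Given surfaces:
  Surface 1: 66.5 * 0.89 = 59.185
  Surface 2: 56.6 * 0.68 = 38.488
  Surface 3: 86.3 * 0.79 = 68.177
  Surface 4: 91.6 * 0.65 = 59.54
Formula: A = sum(Si * alpha_i)
A = 59.185 + 38.488 + 68.177 + 59.54
A = 225.39

225.39 sabins


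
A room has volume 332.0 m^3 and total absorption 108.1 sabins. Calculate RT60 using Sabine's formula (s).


Given values:
  V = 332.0 m^3
  A = 108.1 sabins
Formula: RT60 = 0.161 * V / A
Numerator: 0.161 * 332.0 = 53.452
RT60 = 53.452 / 108.1 = 0.494

0.494 s


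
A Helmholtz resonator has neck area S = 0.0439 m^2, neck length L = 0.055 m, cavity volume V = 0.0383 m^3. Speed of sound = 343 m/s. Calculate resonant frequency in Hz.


Given values:
  S = 0.0439 m^2, L = 0.055 m, V = 0.0383 m^3, c = 343 m/s
Formula: f = (c / (2*pi)) * sqrt(S / (V * L))
Compute V * L = 0.0383 * 0.055 = 0.0021065
Compute S / (V * L) = 0.0439 / 0.0021065 = 20.8403
Compute sqrt(20.8403) = 4.565118
Compute c / (2*pi) = 343 / 6.283185 = 54.590148
f = 54.590148 * 4.565118 = 249.21

249.21 Hz


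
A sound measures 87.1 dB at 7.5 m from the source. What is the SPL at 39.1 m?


Given values:
  SPL1 = 87.1 dB, r1 = 7.5 m, r2 = 39.1 m
Formula: SPL2 = SPL1 - 20 * log10(r2 / r1)
Compute ratio: r2 / r1 = 39.1 / 7.5 = 5.2133
Compute log10: log10(5.2133) = 0.717113
Compute drop: 20 * 0.717113 = 14.3423
SPL2 = 87.1 - 14.3423 = 72.76

72.76 dB


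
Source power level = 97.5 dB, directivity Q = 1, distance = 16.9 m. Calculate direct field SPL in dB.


Given values:
  Lw = 97.5 dB, Q = 1, r = 16.9 m
Formula: SPL = Lw + 10 * log10(Q / (4 * pi * r^2))
Compute 4 * pi * r^2 = 4 * pi * 16.9^2 = 3589.0811
Compute Q / denom = 1 / 3589.0811 = 0.00027862
Compute 10 * log10(0.00027862) = -35.5499
SPL = 97.5 + (-35.5499) = 61.95

61.95 dB


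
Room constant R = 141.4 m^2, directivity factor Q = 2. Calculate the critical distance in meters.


Given values:
  R = 141.4 m^2, Q = 2
Formula: d_c = 0.141 * sqrt(Q * R)
Compute Q * R = 2 * 141.4 = 282.8
Compute sqrt(282.8) = 16.8167
d_c = 0.141 * 16.8167 = 2.371

2.371 m


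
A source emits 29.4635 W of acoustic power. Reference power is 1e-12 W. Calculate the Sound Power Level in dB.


Given values:
  W = 29.4635 W
  W_ref = 1e-12 W
Formula: SWL = 10 * log10(W / W_ref)
Compute ratio: W / W_ref = 29463500000000
Compute log10: log10(29463500000000) = 13.469284
Multiply: SWL = 10 * 13.469284 = 134.69

134.69 dB


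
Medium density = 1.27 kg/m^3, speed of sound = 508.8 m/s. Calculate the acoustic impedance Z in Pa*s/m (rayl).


Given values:
  rho = 1.27 kg/m^3
  c = 508.8 m/s
Formula: Z = rho * c
Z = 1.27 * 508.8
Z = 646.18

646.18 rayl


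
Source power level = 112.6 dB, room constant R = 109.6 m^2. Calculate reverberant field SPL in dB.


Given values:
  Lw = 112.6 dB, R = 109.6 m^2
Formula: SPL = Lw + 10 * log10(4 / R)
Compute 4 / R = 4 / 109.6 = 0.036496
Compute 10 * log10(0.036496) = -14.3775
SPL = 112.6 + (-14.3775) = 98.22

98.22 dB


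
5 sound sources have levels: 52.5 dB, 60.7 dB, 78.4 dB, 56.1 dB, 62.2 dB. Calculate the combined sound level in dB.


Formula: L_total = 10 * log10( sum(10^(Li/10)) )
  Source 1: 10^(52.5/10) = 177827.941
  Source 2: 10^(60.7/10) = 1174897.5549
  Source 3: 10^(78.4/10) = 69183097.0919
  Source 4: 10^(56.1/10) = 407380.2778
  Source 5: 10^(62.2/10) = 1659586.9074
Sum of linear values = 72602789.773
L_total = 10 * log10(72602789.773) = 78.61

78.61 dB


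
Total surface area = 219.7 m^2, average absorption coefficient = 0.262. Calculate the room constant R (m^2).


Given values:
  S = 219.7 m^2, alpha = 0.262
Formula: R = S * alpha / (1 - alpha)
Numerator: 219.7 * 0.262 = 57.5614
Denominator: 1 - 0.262 = 0.738
R = 57.5614 / 0.738 = 78.0

78.0 m^2


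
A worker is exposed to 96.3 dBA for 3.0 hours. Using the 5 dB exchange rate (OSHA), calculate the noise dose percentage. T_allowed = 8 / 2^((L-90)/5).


Given values:
  L = 96.3 dBA, T = 3.0 hours
Formula: T_allowed = 8 / 2^((L - 90) / 5)
Compute exponent: (96.3 - 90) / 5 = 1.26
Compute 2^(1.26) = 2.394957
T_allowed = 8 / 2.394957 = 3.340352 hours
Dose = (T / T_allowed) * 100
Dose = (3.0 / 3.340352) * 100 = 89.81

89.81 %


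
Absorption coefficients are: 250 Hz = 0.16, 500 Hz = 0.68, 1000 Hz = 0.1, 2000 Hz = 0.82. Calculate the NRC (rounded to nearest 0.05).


Given values:
  a_250 = 0.16, a_500 = 0.68
  a_1000 = 0.1, a_2000 = 0.82
Formula: NRC = (a250 + a500 + a1000 + a2000) / 4
Sum = 0.16 + 0.68 + 0.1 + 0.82 = 1.76
NRC = 1.76 / 4 = 0.44
Rounded to nearest 0.05: 0.45

0.45


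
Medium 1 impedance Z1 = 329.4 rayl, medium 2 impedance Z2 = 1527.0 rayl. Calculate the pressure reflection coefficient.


Given values:
  Z1 = 329.4 rayl, Z2 = 1527.0 rayl
Formula: R = (Z2 - Z1) / (Z2 + Z1)
Numerator: Z2 - Z1 = 1527.0 - 329.4 = 1197.6
Denominator: Z2 + Z1 = 1527.0 + 329.4 = 1856.4
R = 1197.6 / 1856.4 = 0.6451

0.6451


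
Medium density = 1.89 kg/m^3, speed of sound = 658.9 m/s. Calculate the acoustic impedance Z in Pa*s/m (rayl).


Given values:
  rho = 1.89 kg/m^3
  c = 658.9 m/s
Formula: Z = rho * c
Z = 1.89 * 658.9
Z = 1245.32

1245.32 rayl


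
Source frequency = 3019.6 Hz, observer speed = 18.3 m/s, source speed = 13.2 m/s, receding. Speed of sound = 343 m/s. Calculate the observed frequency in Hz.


Given values:
  f_s = 3019.6 Hz, v_o = 18.3 m/s, v_s = 13.2 m/s
  Direction: receding
Formula: f_o = f_s * (c - v_o) / (c + v_s)
Numerator: c - v_o = 343 - 18.3 = 324.7
Denominator: c + v_s = 343 + 13.2 = 356.2
f_o = 3019.6 * 324.7 / 356.2 = 2752.57

2752.57 Hz


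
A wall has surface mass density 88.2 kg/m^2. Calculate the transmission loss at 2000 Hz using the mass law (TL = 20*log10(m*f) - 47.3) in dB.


Given values:
  m = 88.2 kg/m^2, f = 2000 Hz
Formula: TL = 20 * log10(m * f) - 47.3
Compute m * f = 88.2 * 2000 = 176400.0
Compute log10(176400.0) = 5.246499
Compute 20 * 5.246499 = 104.93
TL = 104.93 - 47.3 = 57.63

57.63 dB


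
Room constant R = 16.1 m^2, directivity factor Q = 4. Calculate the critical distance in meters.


Given values:
  R = 16.1 m^2, Q = 4
Formula: d_c = 0.141 * sqrt(Q * R)
Compute Q * R = 4 * 16.1 = 64.4
Compute sqrt(64.4) = 8.025
d_c = 0.141 * 8.025 = 1.132

1.132 m


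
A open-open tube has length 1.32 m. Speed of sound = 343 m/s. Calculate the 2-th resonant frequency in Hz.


Given values:
  Tube type: open-open, L = 1.32 m, c = 343 m/s, n = 2
Formula: f_n = n * c / (2 * L)
Compute 2 * L = 2 * 1.32 = 2.64
f = 2 * 343 / 2.64
f = 259.85

259.85 Hz


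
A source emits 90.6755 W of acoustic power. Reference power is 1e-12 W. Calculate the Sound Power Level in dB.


Given values:
  W = 90.6755 W
  W_ref = 1e-12 W
Formula: SWL = 10 * log10(W / W_ref)
Compute ratio: W / W_ref = 90675500000000
Compute log10: log10(90675500000000) = 13.95749
Multiply: SWL = 10 * 13.95749 = 139.57

139.57 dB


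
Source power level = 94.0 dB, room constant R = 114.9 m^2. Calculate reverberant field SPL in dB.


Given values:
  Lw = 94.0 dB, R = 114.9 m^2
Formula: SPL = Lw + 10 * log10(4 / R)
Compute 4 / R = 4 / 114.9 = 0.034813
Compute 10 * log10(0.034813) = -14.5826
SPL = 94.0 + (-14.5826) = 79.42

79.42 dB


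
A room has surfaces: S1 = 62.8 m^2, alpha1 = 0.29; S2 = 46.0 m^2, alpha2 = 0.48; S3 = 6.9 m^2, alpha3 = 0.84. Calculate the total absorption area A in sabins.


Given surfaces:
  Surface 1: 62.8 * 0.29 = 18.212
  Surface 2: 46.0 * 0.48 = 22.08
  Surface 3: 6.9 * 0.84 = 5.796
Formula: A = sum(Si * alpha_i)
A = 18.212 + 22.08 + 5.796
A = 46.09

46.09 sabins


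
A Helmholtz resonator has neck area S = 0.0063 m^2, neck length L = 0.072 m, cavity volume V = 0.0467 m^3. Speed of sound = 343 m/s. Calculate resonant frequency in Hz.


Given values:
  S = 0.0063 m^2, L = 0.072 m, V = 0.0467 m^3, c = 343 m/s
Formula: f = (c / (2*pi)) * sqrt(S / (V * L))
Compute V * L = 0.0467 * 0.072 = 0.0033624
Compute S / (V * L) = 0.0063 / 0.0033624 = 1.8737
Compute sqrt(1.8737) = 1.368832
Compute c / (2*pi) = 343 / 6.283185 = 54.590148
f = 54.590148 * 1.368832 = 74.72

74.72 Hz


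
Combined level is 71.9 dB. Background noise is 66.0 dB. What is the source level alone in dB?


Given values:
  L_total = 71.9 dB, L_bg = 66.0 dB
Formula: L_source = 10 * log10(10^(L_total/10) - 10^(L_bg/10))
Convert to linear:
  10^(71.9/10) = 15488166.1891
  10^(66.0/10) = 3981071.7055
Difference: 15488166.1891 - 3981071.7055 = 11507094.4836
L_source = 10 * log10(11507094.4836) = 70.61

70.61 dB


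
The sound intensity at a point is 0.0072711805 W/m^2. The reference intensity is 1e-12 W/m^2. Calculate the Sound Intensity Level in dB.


Given values:
  I = 0.0072711805 W/m^2
  I_ref = 1e-12 W/m^2
Formula: SIL = 10 * log10(I / I_ref)
Compute ratio: I / I_ref = 7271180500
Compute log10: log10(7271180500) = 9.861605
Multiply: SIL = 10 * 9.861605 = 98.62

98.62 dB


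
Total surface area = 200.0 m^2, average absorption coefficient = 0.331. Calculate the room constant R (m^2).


Given values:
  S = 200.0 m^2, alpha = 0.331
Formula: R = S * alpha / (1 - alpha)
Numerator: 200.0 * 0.331 = 66.2
Denominator: 1 - 0.331 = 0.669
R = 66.2 / 0.669 = 98.95

98.95 m^2


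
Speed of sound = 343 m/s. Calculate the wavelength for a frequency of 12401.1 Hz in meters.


Given values:
  c = 343 m/s, f = 12401.1 Hz
Formula: lambda = c / f
lambda = 343 / 12401.1
lambda = 0.0277

0.0277 m


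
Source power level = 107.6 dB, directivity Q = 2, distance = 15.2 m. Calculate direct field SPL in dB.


Given values:
  Lw = 107.6 dB, Q = 2, r = 15.2 m
Formula: SPL = Lw + 10 * log10(Q / (4 * pi * r^2))
Compute 4 * pi * r^2 = 4 * pi * 15.2^2 = 2903.3343
Compute Q / denom = 2 / 2903.3343 = 0.00068886
Compute 10 * log10(0.00068886) = -31.6187
SPL = 107.6 + (-31.6187) = 75.98

75.98 dB


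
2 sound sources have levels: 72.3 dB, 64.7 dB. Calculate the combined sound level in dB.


Formula: L_total = 10 * log10( sum(10^(Li/10)) )
  Source 1: 10^(72.3/10) = 16982436.5246
  Source 2: 10^(64.7/10) = 2951209.2267
Sum of linear values = 19933645.7513
L_total = 10 * log10(19933645.7513) = 73.0

73.0 dB


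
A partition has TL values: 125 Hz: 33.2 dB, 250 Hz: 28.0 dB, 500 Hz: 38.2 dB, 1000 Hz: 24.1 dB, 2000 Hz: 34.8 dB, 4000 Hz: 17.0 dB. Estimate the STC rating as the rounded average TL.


Given TL values at each frequency:
  125 Hz: 33.2 dB
  250 Hz: 28.0 dB
  500 Hz: 38.2 dB
  1000 Hz: 24.1 dB
  2000 Hz: 34.8 dB
  4000 Hz: 17.0 dB
Formula: STC ~ round(average of TL values)
Sum = 33.2 + 28.0 + 38.2 + 24.1 + 34.8 + 17.0 = 175.3
Average = 175.3 / 6 = 29.22
Rounded: 29

29


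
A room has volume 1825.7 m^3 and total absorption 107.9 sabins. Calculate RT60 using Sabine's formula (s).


Given values:
  V = 1825.7 m^3
  A = 107.9 sabins
Formula: RT60 = 0.161 * V / A
Numerator: 0.161 * 1825.7 = 293.9377
RT60 = 293.9377 / 107.9 = 2.724

2.724 s


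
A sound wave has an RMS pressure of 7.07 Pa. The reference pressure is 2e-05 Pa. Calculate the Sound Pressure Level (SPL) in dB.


Given values:
  p = 7.07 Pa
  p_ref = 2e-05 Pa
Formula: SPL = 20 * log10(p / p_ref)
Compute ratio: p / p_ref = 7.07 / 2e-05 = 353500
Compute log10: log10(353500) = 5.548389
Multiply: SPL = 20 * 5.548389 = 110.97

110.97 dB


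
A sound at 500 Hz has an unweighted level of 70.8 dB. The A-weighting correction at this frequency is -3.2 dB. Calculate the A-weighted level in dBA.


Given values:
  SPL = 70.8 dB
  A-weighting at 500 Hz = -3.2 dB
Formula: L_A = SPL + A_weight
L_A = 70.8 + (-3.2)
L_A = 67.6

67.6 dBA


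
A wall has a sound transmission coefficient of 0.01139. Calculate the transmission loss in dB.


Given values:
  tau = 0.01139
Formula: TL = 10 * log10(1 / tau)
Compute 1 / tau = 1 / 0.01139 = 87.7963
Compute log10(87.7963) = 1.943476
TL = 10 * 1.943476 = 19.43

19.43 dB


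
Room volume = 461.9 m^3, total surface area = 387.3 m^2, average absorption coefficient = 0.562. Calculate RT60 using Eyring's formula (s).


Given values:
  V = 461.9 m^3, S = 387.3 m^2, alpha = 0.562
Formula: RT60 = 0.161 * V / (-S * ln(1 - alpha))
Compute ln(1 - 0.562) = ln(0.438) = -0.825536
Denominator: -387.3 * -0.825536 = 319.7301
Numerator: 0.161 * 461.9 = 74.3659
RT60 = 74.3659 / 319.7301 = 0.233

0.233 s


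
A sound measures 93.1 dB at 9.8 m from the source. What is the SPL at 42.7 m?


Given values:
  SPL1 = 93.1 dB, r1 = 9.8 m, r2 = 42.7 m
Formula: SPL2 = SPL1 - 20 * log10(r2 / r1)
Compute ratio: r2 / r1 = 42.7 / 9.8 = 4.3571
Compute log10: log10(4.3571) = 0.639198
Compute drop: 20 * 0.639198 = 12.784
SPL2 = 93.1 - 12.784 = 80.32

80.32 dB


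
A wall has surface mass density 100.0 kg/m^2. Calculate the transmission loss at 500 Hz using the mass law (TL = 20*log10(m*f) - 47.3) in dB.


Given values:
  m = 100.0 kg/m^2, f = 500 Hz
Formula: TL = 20 * log10(m * f) - 47.3
Compute m * f = 100.0 * 500 = 50000.0
Compute log10(50000.0) = 4.69897
Compute 20 * 4.69897 = 93.9794
TL = 93.9794 - 47.3 = 46.68

46.68 dB
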